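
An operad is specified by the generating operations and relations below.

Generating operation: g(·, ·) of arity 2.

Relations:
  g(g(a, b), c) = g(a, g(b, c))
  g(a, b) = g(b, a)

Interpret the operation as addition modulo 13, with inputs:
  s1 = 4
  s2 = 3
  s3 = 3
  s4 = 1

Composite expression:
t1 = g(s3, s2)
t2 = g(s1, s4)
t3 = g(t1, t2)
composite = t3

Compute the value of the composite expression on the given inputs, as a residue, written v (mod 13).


11 (mod 13)

g(s3, s2) = 6
g(s1, s4) = 5
g(g(s3, s2), g(s1, s4)) = 11


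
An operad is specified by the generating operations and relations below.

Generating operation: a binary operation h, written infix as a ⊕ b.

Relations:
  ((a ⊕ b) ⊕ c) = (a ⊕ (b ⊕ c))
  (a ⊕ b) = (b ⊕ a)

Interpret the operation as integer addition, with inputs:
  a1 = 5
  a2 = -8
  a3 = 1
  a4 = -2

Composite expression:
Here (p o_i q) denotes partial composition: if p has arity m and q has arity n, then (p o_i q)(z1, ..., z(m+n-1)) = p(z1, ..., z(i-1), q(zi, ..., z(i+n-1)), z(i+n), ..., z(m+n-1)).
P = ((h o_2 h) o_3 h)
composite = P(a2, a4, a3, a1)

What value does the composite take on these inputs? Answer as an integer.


(a3 ⊕ a1) = 6
(a4 ⊕ (a3 ⊕ a1)) = 4
(a2 ⊕ (a4 ⊕ (a3 ⊕ a1))) = -4

-4


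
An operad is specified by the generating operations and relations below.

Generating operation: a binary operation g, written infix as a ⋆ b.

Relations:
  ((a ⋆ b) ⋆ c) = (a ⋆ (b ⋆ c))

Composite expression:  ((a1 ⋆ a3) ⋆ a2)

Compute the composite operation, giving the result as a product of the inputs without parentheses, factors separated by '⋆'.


a1 ⋆ a3 ⋆ a2

Key point: g is associative — brackets drop, the a-order remains.
(a1 ⋆ a3) spells out as a1 ⋆ a3
((a1 ⋆ a3) ⋆ a2) spells out as a1 ⋆ a3 ⋆ a2


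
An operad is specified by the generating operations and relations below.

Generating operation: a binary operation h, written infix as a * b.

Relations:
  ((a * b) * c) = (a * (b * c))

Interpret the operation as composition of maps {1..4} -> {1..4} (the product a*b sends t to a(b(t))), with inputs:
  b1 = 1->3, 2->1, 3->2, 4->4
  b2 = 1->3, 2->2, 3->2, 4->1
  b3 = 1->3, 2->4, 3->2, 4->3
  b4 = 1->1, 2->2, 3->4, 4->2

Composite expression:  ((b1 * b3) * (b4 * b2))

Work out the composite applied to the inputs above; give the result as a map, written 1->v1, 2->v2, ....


(b1 * b3) = 1->2, 2->4, 3->1, 4->2
(b4 * b2) = 1->4, 2->2, 3->2, 4->1
((b1 * b3) * (b4 * b2)) = 1->2, 2->4, 3->4, 4->2

1->2, 2->4, 3->4, 4->2


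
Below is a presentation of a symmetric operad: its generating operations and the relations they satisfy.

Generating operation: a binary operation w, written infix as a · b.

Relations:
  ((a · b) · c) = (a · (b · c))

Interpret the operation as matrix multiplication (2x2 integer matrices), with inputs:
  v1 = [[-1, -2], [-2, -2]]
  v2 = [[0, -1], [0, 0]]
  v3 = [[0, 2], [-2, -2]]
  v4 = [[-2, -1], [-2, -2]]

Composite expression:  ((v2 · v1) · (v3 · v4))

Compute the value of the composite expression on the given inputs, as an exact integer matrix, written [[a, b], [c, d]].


[[8, 4], [0, 0]]

(v2 · v1) = [[2, 2], [0, 0]]
(v3 · v4) = [[-4, -4], [8, 6]]
((v2 · v1) · (v3 · v4)) = [[8, 4], [0, 0]]


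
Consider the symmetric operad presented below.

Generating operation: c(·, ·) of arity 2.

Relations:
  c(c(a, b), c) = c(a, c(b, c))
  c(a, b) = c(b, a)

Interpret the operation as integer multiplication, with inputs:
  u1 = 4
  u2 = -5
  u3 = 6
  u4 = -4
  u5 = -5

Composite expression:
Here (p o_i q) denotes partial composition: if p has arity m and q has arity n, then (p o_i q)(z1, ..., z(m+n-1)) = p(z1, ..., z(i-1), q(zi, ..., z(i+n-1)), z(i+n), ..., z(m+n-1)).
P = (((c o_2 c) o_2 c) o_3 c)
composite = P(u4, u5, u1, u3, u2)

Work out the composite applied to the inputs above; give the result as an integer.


-2400

c(u1, u3) = 24
c(u5, c(u1, u3)) = -120
c(c(u5, c(u1, u3)), u2) = 600
c(u4, c(c(u5, c(u1, u3)), u2)) = -2400


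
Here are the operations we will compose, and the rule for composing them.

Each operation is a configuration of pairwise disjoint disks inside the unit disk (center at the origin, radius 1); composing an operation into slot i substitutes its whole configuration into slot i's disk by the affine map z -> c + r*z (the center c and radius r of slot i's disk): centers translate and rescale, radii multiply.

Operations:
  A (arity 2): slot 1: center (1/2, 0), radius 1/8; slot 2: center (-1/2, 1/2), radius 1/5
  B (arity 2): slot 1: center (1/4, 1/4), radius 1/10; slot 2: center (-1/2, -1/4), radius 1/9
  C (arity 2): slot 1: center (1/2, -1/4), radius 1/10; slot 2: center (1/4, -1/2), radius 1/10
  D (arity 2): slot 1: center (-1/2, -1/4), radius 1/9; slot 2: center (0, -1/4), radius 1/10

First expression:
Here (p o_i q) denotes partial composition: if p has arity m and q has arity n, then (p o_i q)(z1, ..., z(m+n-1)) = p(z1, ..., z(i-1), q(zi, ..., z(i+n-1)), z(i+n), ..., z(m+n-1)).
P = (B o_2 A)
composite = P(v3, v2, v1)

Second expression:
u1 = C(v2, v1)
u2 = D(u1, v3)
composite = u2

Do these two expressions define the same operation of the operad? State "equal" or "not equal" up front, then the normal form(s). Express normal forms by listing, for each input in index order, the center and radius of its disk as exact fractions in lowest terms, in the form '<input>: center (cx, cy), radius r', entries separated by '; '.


not equal — first v1: center (-5/9, -7/36), radius 1/45; v2: center (-4/9, -1/4), radius 1/72; v3: center (1/4, 1/4), radius 1/10, second v1: center (-17/36, -11/36), radius 1/90; v2: center (-4/9, -5/18), radius 1/90; v3: center (0, -1/4), radius 1/10

Reducing the first expression gives v1: center (-5/9, -7/36), radius 1/45; v2: center (-4/9, -1/4), radius 1/72; v3: center (1/4, 1/4), radius 1/10
Reducing the second expression gives v1: center (-17/36, -11/36), radius 1/90; v2: center (-4/9, -5/18), radius 1/90; v3: center (0, -1/4), radius 1/10
Distinct normal forms: not equal.


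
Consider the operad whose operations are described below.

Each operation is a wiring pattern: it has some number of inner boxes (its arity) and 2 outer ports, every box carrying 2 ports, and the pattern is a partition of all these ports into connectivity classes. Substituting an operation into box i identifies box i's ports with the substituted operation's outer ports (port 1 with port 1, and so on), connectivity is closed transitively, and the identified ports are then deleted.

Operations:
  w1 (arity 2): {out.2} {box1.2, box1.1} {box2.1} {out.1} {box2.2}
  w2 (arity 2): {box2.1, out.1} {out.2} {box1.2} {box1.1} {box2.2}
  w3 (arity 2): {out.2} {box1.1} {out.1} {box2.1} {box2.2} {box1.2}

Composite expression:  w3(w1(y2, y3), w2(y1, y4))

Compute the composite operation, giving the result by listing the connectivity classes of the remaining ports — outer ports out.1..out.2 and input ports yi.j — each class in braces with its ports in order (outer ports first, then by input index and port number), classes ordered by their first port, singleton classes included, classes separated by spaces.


{out.1} {out.2} {y1.1} {y1.2} {y2.1, y2.2} {y3.1} {y3.2} {y4.1} {y4.2}

Two ports join when wires chain via w3-identified ports.
after w1, the pattern on (y2, y3) reads {out.1} {out.2} {y2.1, y2.2} {y3.1} {y3.2} (out.j = its outer ports)
after w2, the pattern on (y1, y4) reads {out.1, y4.1} {out.2} {y1.1} {y1.2} {y4.2} (out.j = its outer ports)
after w3, the pattern on (y2, y3, y1, y4) reads {out.1} {out.2} {y1.1} {y1.2} {y2.1, y2.2} {y3.1} {y3.2} {y4.1} {y4.2} (out.j = its outer ports)


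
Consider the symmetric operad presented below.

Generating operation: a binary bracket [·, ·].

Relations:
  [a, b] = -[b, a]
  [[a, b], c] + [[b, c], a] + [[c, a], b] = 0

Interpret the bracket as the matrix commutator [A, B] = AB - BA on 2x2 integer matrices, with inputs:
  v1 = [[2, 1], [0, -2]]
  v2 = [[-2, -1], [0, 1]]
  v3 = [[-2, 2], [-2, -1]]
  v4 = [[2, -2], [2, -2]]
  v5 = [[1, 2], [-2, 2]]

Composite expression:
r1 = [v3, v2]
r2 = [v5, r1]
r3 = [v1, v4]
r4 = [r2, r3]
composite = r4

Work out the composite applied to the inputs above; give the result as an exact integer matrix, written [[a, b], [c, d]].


[[160, -628], [472, -160]]

[v3, v2] = [[-2, 7], [6, 2]]
[v5, [v3, v2]] = [[26, 1], [14, -26]]
[v1, v4] = [[2, -12], [-8, -2]]
[[v5, [v3, v2]], [v1, v4]] = [[160, -628], [472, -160]]


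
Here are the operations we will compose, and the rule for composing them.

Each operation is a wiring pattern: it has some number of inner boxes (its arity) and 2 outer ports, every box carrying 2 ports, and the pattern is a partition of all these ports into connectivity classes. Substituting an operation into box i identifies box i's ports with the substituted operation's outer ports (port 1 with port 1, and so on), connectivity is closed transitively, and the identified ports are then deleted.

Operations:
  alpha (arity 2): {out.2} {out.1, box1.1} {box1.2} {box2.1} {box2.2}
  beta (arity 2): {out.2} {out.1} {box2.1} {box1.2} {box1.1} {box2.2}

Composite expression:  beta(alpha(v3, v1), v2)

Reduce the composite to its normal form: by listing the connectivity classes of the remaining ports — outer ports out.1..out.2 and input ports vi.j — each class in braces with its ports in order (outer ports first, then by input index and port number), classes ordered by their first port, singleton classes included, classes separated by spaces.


{out.1} {out.2} {v1.1} {v1.2} {v2.1} {v2.2} {v3.1} {v3.2}

Treat the ports identified at beta as solder joints: merge, then drop.
the subtree at alpha composes to {out.1, v3.1} {out.2} {v1.1} {v1.2} {v3.2} on (v3, v1); out.j = own outer ports
the subtree at beta composes to {out.1} {out.2} {v1.1} {v1.2} {v2.1} {v2.2} {v3.1} {v3.2} on (v3, v1, v2); out.j = own outer ports


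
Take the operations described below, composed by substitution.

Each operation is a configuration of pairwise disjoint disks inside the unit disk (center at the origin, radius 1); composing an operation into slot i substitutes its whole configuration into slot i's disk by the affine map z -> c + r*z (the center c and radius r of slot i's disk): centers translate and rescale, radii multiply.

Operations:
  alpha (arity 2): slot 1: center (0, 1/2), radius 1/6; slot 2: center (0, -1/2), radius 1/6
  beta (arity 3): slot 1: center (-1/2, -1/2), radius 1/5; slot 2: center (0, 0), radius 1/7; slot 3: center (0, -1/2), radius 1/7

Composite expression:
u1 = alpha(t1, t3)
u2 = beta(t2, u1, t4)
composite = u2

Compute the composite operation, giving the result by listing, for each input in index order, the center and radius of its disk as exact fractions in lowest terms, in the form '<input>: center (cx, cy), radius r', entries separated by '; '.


Each t-disk chains the slot maps above it in beta; radii multiply.
for t2, the 1-step affine chain lands on center (-1/2, -1/2), radius 1/5
for t1, the 2-step affine chain lands on center (0, 1/14), radius 1/42
for t3, the 2-step affine chain lands on center (0, -1/14), radius 1/42
for t4, the 1-step affine chain lands on center (0, -1/2), radius 1/7

t1: center (0, 1/14), radius 1/42; t2: center (-1/2, -1/2), radius 1/5; t3: center (0, -1/14), radius 1/42; t4: center (0, -1/2), radius 1/7


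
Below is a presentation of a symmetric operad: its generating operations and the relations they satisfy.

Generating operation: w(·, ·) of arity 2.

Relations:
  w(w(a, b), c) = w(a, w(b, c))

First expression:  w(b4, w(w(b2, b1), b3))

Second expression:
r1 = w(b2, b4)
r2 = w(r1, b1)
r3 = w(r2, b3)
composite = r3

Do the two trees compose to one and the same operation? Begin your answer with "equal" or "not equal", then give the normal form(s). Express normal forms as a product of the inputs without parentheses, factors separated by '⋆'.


In normal form, the first expression is b4 ⋆ b2 ⋆ b1 ⋆ b3
In normal form, the second expression is b2 ⋆ b4 ⋆ b1 ⋆ b3
No match — not equal.

not equal; first: b4 ⋆ b2 ⋆ b1 ⋆ b3; second: b2 ⋆ b4 ⋆ b1 ⋆ b3


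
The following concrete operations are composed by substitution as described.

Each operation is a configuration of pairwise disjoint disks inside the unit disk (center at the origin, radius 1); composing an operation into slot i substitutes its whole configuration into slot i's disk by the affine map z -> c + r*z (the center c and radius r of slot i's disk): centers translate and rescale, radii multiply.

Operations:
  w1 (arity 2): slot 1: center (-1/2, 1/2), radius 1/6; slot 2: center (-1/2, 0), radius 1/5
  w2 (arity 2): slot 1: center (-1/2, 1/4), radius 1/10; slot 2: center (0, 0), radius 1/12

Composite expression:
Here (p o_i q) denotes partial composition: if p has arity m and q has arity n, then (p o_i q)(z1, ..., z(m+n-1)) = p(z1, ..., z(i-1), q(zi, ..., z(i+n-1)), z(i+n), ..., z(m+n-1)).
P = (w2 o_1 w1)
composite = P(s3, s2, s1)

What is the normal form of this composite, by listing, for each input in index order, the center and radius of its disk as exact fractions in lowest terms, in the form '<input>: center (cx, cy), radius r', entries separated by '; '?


s1: center (0, 0), radius 1/12; s2: center (-11/20, 1/4), radius 1/50; s3: center (-11/20, 3/10), radius 1/60

Affine substitution under w2: radii multiply and s-centers shift.
input s3: composing its 2 substitution steps yields center (-11/20, 3/10), radius 1/60
input s2: composing its 2 substitution steps yields center (-11/20, 1/4), radius 1/50
input s1: composing its 1 substitution step yields center (0, 0), radius 1/12


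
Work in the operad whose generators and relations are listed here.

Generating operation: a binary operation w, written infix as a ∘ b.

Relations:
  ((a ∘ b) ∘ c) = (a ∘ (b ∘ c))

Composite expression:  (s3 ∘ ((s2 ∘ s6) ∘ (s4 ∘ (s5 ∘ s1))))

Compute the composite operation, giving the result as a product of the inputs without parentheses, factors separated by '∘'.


s3 ∘ s2 ∘ s6 ∘ s4 ∘ s5 ∘ s1

Under associativity of w, the answer is the s's in reading order.
(s2 ∘ s6) reduces to s2 ∘ s6
(s5 ∘ s1) reduces to s5 ∘ s1
(s4 ∘ (s5 ∘ s1)) reduces to s4 ∘ s5 ∘ s1
((s2 ∘ s6) ∘ (s4 ∘ (s5 ∘ s1))) reduces to s2 ∘ s6 ∘ s4 ∘ s5 ∘ s1
(s3 ∘ ((s2 ∘ s6) ∘ (s4 ∘ (s5 ∘ s1)))) reduces to s3 ∘ s2 ∘ s6 ∘ s4 ∘ s5 ∘ s1


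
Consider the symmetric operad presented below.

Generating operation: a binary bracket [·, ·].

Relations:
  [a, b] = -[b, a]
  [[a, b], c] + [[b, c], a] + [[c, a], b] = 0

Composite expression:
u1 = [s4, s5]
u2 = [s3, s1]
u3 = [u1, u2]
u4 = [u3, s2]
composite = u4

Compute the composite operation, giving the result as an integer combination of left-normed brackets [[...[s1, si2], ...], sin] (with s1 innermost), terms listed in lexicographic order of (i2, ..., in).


[[[[s1, s3], s4], s5], s2] - [[[[s1, s3], s5], s4], s2]

A multilinear Lie element is pinned by s1-initial words (s1 innermost).
Composite bracket: [[[s4, s5], [s3, s1]], s2]
Full expansion: 16 signed words from ab - ba (2^4 = 16).
Only words starting with s1 matter:
  from s1s3s4s5s2, sign +1: term +[[[[s1, s3], s4], s5], s2]
  from s1s3s5s4s2, sign -1: term -[[[[s1, s3], s5], s4], s2]


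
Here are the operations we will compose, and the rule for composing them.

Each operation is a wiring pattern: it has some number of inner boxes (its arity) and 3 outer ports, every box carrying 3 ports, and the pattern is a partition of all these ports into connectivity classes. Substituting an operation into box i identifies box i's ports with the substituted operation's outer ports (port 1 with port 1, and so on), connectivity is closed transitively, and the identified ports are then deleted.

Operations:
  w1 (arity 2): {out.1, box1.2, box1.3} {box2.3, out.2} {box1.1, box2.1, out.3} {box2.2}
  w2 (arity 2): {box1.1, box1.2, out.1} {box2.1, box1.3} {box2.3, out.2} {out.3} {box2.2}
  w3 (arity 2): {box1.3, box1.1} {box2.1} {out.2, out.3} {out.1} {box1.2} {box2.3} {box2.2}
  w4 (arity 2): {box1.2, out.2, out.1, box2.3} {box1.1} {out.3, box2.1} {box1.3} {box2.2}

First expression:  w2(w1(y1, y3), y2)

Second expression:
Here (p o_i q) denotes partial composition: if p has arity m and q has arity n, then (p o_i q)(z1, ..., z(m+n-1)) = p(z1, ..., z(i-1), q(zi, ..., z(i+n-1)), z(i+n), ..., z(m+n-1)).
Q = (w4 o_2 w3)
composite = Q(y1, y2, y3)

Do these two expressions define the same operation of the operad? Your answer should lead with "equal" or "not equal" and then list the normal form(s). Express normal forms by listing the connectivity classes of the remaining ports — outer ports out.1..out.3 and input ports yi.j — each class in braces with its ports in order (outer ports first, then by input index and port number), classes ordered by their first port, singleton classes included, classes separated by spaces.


not equal: they reduce to {out.1, y1.2, y1.3, y3.3} {out.2, y2.3} {out.3} {y1.1, y2.1, y3.1} {y2.2} {y3.2} and {out.1, out.2, y1.2} {out.3} {y1.1} {y1.3} {y2.1, y2.3} {y2.2} {y3.1} {y3.2} {y3.3}

The first expression reduces to {out.1, y1.2, y1.3, y3.3} {out.2, y2.3} {out.3} {y1.1, y2.1, y3.1} {y2.2} {y3.2}
The second expression reduces to {out.1, out.2, y1.2} {out.3} {y1.1} {y1.3} {y2.1, y2.3} {y2.2} {y3.1} {y3.2} {y3.3}
The normal forms differ: not equal.


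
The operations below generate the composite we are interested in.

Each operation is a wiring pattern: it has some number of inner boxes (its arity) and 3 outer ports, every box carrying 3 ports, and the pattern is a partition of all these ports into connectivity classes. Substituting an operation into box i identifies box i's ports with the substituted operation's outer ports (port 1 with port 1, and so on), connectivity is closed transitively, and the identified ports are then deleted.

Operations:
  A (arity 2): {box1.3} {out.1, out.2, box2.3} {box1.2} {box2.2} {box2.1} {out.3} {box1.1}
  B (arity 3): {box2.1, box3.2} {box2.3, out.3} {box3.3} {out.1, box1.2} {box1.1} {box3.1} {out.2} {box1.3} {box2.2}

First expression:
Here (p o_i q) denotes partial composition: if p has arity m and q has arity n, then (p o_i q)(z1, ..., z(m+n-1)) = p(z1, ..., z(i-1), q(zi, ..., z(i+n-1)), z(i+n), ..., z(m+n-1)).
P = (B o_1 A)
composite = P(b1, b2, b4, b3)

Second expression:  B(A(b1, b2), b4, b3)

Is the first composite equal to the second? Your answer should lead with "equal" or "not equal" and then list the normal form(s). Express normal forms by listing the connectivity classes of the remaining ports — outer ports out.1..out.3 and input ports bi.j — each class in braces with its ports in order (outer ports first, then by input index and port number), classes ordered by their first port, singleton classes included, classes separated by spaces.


equal: each reduces to {out.1, b2.3} {out.2} {out.3, b4.3} {b1.1} {b1.2} {b1.3} {b2.1} {b2.2} {b3.1} {b3.2, b4.1} {b3.3} {b4.2}


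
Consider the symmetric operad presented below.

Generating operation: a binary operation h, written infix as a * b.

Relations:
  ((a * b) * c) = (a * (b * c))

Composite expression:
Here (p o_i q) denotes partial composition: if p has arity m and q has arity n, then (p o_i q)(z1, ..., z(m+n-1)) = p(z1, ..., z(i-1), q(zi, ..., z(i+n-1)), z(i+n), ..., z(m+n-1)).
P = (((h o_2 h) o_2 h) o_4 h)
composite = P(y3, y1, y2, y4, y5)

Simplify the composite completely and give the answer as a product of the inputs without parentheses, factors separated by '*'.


y3 * y1 * y2 * y4 * y5


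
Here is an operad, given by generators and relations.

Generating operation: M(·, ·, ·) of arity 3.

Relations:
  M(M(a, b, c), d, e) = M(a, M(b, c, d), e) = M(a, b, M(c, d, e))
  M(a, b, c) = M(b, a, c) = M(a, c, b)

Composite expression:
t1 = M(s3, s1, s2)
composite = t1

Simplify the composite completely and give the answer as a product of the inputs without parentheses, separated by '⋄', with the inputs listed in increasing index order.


s1 ⋄ s2 ⋄ s3


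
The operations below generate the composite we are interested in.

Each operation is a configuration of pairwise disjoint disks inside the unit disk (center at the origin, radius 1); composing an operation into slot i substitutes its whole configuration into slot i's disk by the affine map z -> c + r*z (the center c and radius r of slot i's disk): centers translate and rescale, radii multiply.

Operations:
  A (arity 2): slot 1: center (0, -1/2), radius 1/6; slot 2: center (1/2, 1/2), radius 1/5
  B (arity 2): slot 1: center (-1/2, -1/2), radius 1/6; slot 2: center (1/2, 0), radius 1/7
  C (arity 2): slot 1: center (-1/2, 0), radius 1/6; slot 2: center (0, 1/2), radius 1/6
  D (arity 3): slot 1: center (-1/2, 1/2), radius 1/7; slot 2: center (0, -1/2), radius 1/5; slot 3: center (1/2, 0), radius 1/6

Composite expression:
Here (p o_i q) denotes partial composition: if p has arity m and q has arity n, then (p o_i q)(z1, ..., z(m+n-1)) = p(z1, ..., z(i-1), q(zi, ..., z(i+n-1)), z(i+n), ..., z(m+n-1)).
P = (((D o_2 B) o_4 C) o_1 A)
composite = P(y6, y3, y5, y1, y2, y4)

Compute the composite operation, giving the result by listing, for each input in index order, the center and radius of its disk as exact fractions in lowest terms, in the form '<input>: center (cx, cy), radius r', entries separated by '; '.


y1: center (1/10, -1/2), radius 1/35; y2: center (5/12, 0), radius 1/36; y3: center (-3/7, 4/7), radius 1/35; y4: center (1/2, 1/12), radius 1/36; y5: center (-1/10, -3/5), radius 1/30; y6: center (-1/2, 3/7), radius 1/42


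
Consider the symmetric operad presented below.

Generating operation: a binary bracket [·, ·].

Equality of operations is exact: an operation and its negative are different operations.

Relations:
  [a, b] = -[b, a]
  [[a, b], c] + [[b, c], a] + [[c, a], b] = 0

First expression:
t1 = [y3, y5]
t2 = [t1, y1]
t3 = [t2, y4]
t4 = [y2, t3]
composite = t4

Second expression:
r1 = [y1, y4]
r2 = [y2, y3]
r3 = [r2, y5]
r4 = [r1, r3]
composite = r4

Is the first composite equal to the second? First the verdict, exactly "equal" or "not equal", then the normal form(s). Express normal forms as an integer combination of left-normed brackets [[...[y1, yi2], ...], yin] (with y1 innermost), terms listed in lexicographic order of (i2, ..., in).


not equal: they reduce to [[[[y1, y3], y5], y4], y2] - [[[[y1, y5], y3], y4], y2] and [[[[y1, y4], y2], y3], y5] - [[[[y1, y4], y3], y2], y5] - [[[[y1, y4], y5], y2], y3] + [[[[y1, y4], y5], y3], y2]

Reducing the first expression gives [[[[y1, y3], y5], y4], y2] - [[[[y1, y5], y3], y4], y2]
Reducing the second expression gives [[[[y1, y4], y2], y3], y5] - [[[[y1, y4], y3], y2], y5] - [[[[y1, y4], y5], y2], y3] + [[[[y1, y4], y5], y3], y2]
Different reductions; not equal.


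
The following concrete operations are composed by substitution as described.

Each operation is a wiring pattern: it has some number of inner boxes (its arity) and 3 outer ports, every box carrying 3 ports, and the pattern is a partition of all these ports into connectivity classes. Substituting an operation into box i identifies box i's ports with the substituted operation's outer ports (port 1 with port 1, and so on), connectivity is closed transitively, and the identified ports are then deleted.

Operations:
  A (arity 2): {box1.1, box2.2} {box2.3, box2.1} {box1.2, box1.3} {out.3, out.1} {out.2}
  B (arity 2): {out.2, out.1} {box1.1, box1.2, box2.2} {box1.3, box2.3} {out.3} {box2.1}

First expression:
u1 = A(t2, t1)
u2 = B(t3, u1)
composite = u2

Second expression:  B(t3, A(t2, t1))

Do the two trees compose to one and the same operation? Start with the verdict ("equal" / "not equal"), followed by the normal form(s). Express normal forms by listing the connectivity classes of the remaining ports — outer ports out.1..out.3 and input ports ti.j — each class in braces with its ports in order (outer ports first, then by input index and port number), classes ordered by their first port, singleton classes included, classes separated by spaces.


equal; the common form is {out.1, out.2} {out.3} {t1.1, t1.3} {t1.2, t2.1} {t2.2, t2.3} {t3.1, t3.2} {t3.3}

In normal form, the first expression is {out.1, out.2} {out.3} {t1.1, t1.3} {t1.2, t2.1} {t2.2, t2.3} {t3.1, t3.2} {t3.3}
In normal form, the second expression is {out.1, out.2} {out.3} {t1.1, t1.3} {t1.2, t2.1} {t2.2, t2.3} {t3.1, t3.2} {t3.3}
One common form — equal.


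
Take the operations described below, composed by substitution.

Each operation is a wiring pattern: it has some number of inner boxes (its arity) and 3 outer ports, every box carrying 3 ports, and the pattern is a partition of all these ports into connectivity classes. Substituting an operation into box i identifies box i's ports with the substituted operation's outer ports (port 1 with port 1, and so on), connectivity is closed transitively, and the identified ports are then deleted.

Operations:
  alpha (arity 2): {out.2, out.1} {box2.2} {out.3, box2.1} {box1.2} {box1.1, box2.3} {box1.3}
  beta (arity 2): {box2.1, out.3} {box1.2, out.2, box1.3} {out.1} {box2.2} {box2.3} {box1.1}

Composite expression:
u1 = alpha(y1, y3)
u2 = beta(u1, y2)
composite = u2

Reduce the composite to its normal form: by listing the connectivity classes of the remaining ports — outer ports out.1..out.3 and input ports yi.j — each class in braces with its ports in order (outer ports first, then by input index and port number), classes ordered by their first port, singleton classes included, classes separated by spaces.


{out.1} {out.2, y3.1} {out.3, y2.1} {y1.1, y3.3} {y1.2} {y1.3} {y2.2} {y2.3} {y3.2}

Treat the ports identified at beta as solder joints: merge, then drop.
the subtree at alpha composes to {out.1, out.2} {out.3, y3.1} {y1.1, y3.3} {y1.2} {y1.3} {y3.2} on (y1, y3); out.j = own outer ports
the subtree at beta composes to {out.1} {out.2, y3.1} {out.3, y2.1} {y1.1, y3.3} {y1.2} {y1.3} {y2.2} {y2.3} {y3.2} on (y1, y3, y2); out.j = own outer ports


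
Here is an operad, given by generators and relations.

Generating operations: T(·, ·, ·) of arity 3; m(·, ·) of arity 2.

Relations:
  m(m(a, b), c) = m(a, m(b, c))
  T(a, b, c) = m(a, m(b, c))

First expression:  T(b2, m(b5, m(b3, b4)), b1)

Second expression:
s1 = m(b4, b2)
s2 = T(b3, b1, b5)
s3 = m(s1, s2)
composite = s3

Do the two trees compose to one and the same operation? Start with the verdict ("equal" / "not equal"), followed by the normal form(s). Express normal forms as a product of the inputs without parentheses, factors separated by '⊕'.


not equal; the first gives b2 ⊕ b5 ⊕ b3 ⊕ b4 ⊕ b1 and the second b4 ⊕ b2 ⊕ b3 ⊕ b1 ⊕ b5

The first expression reduces to b2 ⊕ b5 ⊕ b3 ⊕ b4 ⊕ b1
The second expression reduces to b4 ⊕ b2 ⊕ b3 ⊕ b1 ⊕ b5
They disagree, so not equal.


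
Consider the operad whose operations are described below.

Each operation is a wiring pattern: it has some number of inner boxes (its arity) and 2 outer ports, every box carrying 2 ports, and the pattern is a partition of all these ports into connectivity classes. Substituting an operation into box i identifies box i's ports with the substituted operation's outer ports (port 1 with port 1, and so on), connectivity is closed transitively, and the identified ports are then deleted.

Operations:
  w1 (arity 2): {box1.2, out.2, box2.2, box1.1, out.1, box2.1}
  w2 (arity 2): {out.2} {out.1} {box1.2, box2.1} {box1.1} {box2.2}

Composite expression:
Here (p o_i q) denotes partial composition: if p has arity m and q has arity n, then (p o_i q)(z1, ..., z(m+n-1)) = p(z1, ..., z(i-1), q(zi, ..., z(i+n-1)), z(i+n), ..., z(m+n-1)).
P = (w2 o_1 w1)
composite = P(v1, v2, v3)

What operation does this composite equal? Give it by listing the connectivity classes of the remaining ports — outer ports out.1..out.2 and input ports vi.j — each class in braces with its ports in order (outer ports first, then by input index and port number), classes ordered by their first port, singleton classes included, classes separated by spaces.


{out.1} {out.2} {v1.1, v1.2, v2.1, v2.2, v3.1} {v3.2}

Substituting into w2 glues patterns; closure does the rest.
w1 over (v1, v2) gives {out.1, out.2, v1.1, v1.2, v2.1, v2.2}, out.j being that stage's outer ports
w2 over (v1, v2, v3) gives {out.1} {out.2} {v1.1, v1.2, v2.1, v2.2, v3.1} {v3.2}, out.j being that stage's outer ports


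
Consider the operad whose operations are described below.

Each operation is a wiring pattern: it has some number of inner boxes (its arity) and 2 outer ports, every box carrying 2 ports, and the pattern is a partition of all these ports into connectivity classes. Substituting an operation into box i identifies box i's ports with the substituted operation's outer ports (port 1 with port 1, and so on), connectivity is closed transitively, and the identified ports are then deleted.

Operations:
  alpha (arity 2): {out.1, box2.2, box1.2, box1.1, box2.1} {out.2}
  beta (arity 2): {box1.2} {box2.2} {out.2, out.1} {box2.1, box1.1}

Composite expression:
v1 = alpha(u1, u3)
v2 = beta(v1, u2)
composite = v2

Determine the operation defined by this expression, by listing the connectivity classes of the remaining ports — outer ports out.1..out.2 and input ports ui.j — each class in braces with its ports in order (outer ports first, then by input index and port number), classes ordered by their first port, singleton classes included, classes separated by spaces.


{out.1, out.2} {u1.1, u1.2, u2.1, u3.1, u3.2} {u2.2}

Substituting into beta glues patterns; closure does the rest.
after alpha, the pattern on (u1, u3) reads {out.1, u1.1, u1.2, u3.1, u3.2} {out.2} (out.j = its outer ports)
after beta, the pattern on (u1, u3, u2) reads {out.1, out.2} {u1.1, u1.2, u2.1, u3.1, u3.2} {u2.2} (out.j = its outer ports)


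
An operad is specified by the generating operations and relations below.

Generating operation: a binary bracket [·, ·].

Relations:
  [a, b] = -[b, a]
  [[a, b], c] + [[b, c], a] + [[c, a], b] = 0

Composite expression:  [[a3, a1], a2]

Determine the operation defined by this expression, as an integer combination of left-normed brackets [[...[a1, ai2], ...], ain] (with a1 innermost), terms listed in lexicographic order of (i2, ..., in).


-[[a1, a3], a2]

Left-normed coefficients sit on the a1-initial expansion words.
Composite bracket: [[a3, a1], a2]
Under [a, b] = ab - ba we get 4 signed associative words (2^2 = 4).
Words beginning with a1 determine it all:
  sign of a1a3a2 is -1, so it contributes -[[a1, a3], a2]


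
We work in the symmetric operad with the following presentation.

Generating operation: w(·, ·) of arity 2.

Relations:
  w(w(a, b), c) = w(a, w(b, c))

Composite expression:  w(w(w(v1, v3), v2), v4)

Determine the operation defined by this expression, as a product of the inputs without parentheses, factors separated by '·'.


v1 · v3 · v2 · v4

Key point: w is associative — brackets drop, the v-order remains.
w(v1, v3) linearizes to v1 · v3
w(w(v1, v3), v2) linearizes to v1 · v3 · v2
w(w(w(v1, v3), v2), v4) linearizes to v1 · v3 · v2 · v4


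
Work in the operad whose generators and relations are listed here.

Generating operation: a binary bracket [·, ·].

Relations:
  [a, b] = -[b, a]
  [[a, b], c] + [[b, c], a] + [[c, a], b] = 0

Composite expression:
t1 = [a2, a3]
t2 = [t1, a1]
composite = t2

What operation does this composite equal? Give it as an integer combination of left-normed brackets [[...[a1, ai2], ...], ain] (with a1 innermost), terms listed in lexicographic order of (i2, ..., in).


In the tensor algebra, words opening a1 carry the a1-anchored form.
Composite bracket: [[a2, a3], a1]
Full expansion: 4 signed words from ab - ba (2^2 = 4).
Collect the words opening with a1:
  the word a1a2a3 carries sign -1 and contributes -[[a1, a2], a3]
  the word a1a3a2 carries sign +1 and contributes +[[a1, a3], a2]

-[[a1, a2], a3] + [[a1, a3], a2]


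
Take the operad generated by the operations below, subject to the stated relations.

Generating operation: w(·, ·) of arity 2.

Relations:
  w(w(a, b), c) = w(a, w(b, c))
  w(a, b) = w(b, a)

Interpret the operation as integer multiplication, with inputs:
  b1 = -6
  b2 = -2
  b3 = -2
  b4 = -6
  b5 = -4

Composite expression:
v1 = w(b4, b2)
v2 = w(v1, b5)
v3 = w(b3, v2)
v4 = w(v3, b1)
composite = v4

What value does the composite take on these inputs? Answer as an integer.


w(b4, b2) = 12
w(w(b4, b2), b5) = -48
w(b3, w(w(b4, b2), b5)) = 96
w(w(b3, w(w(b4, b2), b5)), b1) = -576

-576


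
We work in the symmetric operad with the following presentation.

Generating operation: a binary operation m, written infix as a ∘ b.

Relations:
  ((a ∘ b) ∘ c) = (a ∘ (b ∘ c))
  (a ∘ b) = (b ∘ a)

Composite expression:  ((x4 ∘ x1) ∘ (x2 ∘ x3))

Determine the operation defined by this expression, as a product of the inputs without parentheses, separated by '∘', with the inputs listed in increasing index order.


x1 ∘ x2 ∘ x3 ∘ x4

Any arrangement under m is one operation, so sort the x-inputs.
(x4 ∘ x1) unparenthesizes to x4 ∘ x1
(x2 ∘ x3) unparenthesizes to x2 ∘ x3
((x4 ∘ x1) ∘ (x2 ∘ x3)) unparenthesizes to x4 ∘ x1 ∘ x2 ∘ x3
rearranged into index order: x1 ∘ x2 ∘ x3 ∘ x4


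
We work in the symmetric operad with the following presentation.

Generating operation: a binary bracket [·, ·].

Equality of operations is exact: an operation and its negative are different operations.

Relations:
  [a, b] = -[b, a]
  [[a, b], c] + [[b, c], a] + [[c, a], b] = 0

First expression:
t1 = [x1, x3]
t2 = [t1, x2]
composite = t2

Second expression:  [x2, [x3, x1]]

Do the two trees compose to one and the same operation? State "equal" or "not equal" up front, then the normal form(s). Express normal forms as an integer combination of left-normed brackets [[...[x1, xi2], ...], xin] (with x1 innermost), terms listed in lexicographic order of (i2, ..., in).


equal: each reduces to [[x1, x3], x2]

Reducing the first expression gives [[x1, x3], x2]
Reducing the second expression gives [[x1, x3], x2]
The forms coincide; equal.


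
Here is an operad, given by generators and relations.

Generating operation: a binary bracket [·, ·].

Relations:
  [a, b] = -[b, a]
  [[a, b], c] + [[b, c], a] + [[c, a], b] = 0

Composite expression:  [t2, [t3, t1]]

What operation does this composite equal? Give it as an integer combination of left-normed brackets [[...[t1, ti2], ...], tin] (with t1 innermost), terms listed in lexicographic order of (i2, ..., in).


[[t1, t3], t2]

In the tensor algebra, words opening t1 carry the t1-anchored form.
Composite bracket: [t2, [t3, t1]]
The bracket unfolds into 4 signed words via [a, b] = ab - ba (2^2 = 4).
Coefficients come from the t1-initial words:
  t1t3t2 appears with sign +1, giving the term +[[t1, t3], t2]


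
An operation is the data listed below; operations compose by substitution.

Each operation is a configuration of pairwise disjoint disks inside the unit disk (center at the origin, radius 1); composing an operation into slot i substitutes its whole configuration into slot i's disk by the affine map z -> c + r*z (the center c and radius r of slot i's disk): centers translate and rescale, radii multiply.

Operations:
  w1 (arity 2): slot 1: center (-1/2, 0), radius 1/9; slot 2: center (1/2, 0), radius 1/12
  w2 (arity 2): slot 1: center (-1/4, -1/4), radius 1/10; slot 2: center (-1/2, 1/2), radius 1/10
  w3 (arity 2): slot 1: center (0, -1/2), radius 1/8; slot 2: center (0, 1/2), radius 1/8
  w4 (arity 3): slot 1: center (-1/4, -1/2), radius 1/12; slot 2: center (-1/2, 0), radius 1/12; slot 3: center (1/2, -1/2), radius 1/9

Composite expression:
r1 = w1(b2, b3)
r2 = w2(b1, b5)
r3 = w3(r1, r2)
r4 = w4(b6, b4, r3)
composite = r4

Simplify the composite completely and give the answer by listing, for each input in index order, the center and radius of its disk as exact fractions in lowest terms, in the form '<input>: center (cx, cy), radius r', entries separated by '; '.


b1: center (143/288, -43/96), radius 1/720; b2: center (71/144, -5/9), radius 1/648; b3: center (73/144, -5/9), radius 1/864; b4: center (-1/2, 0), radius 1/12; b5: center (71/144, -7/16), radius 1/720; b6: center (-1/4, -1/2), radius 1/12


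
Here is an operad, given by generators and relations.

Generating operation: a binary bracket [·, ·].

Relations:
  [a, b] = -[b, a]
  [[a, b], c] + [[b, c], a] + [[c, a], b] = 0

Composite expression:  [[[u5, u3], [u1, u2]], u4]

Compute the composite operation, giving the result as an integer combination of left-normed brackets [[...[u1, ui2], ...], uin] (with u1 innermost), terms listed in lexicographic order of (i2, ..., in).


Antisymmetry and Jacobi reduce to u1-anchored left-normed brackets.
Composite bracket: [[[u5, u3], [u1, u2]], u4]
Each bracket splits as ab - ba, giving 16 signed words (2^4 = 16).
Keep just the words that open with u1:
  the word u1u2u3u5u4 carries sign +1 and contributes +[[[[u1, u2], u3], u5], u4]
  the word u1u2u5u3u4 carries sign -1 and contributes -[[[[u1, u2], u5], u3], u4]

[[[[u1, u2], u3], u5], u4] - [[[[u1, u2], u5], u3], u4]


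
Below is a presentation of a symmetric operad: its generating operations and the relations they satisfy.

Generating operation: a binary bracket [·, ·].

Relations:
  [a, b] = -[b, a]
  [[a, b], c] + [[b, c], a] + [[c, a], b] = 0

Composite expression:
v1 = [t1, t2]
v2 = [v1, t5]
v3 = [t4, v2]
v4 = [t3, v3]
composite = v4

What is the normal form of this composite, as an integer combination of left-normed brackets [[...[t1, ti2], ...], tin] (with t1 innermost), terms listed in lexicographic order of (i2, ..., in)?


[[[[t1, t2], t5], t4], t3]


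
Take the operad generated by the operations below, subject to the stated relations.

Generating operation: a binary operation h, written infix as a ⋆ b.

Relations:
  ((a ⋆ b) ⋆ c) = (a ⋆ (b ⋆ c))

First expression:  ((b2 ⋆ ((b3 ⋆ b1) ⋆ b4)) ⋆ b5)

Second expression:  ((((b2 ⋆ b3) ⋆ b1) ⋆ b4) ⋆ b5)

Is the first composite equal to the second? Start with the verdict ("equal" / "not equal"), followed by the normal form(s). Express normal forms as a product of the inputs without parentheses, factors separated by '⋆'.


Reducing the first expression gives b2 ⋆ b3 ⋆ b1 ⋆ b4 ⋆ b5
Reducing the second expression gives b2 ⋆ b3 ⋆ b1 ⋆ b4 ⋆ b5
The forms coincide; equal.

equal — both sides give b2 ⋆ b3 ⋆ b1 ⋆ b4 ⋆ b5


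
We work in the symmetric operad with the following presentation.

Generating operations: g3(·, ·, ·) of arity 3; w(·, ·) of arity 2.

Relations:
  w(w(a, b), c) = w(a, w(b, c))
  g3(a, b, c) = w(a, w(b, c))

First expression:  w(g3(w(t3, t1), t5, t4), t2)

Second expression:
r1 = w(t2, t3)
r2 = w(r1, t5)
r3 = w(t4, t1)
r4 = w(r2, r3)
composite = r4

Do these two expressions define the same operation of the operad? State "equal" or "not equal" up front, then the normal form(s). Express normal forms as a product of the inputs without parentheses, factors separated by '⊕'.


not equal; first: t3 ⊕ t1 ⊕ t5 ⊕ t4 ⊕ t2; second: t2 ⊕ t3 ⊕ t5 ⊕ t4 ⊕ t1

The first composite normalizes to t3 ⊕ t1 ⊕ t5 ⊕ t4 ⊕ t2
The second composite normalizes to t2 ⊕ t3 ⊕ t5 ⊕ t4 ⊕ t1
No match — not equal.


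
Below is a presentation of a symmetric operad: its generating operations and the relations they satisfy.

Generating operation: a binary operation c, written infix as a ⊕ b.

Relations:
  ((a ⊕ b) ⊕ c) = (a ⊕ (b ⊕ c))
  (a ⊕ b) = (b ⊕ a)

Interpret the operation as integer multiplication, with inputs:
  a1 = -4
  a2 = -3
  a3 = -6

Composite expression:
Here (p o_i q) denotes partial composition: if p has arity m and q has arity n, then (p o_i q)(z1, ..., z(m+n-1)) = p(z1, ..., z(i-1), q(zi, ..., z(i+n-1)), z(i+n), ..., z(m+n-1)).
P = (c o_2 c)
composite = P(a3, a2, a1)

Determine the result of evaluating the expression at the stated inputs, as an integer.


-72

(a2 ⊕ a1) = 12
(a3 ⊕ (a2 ⊕ a1)) = -72


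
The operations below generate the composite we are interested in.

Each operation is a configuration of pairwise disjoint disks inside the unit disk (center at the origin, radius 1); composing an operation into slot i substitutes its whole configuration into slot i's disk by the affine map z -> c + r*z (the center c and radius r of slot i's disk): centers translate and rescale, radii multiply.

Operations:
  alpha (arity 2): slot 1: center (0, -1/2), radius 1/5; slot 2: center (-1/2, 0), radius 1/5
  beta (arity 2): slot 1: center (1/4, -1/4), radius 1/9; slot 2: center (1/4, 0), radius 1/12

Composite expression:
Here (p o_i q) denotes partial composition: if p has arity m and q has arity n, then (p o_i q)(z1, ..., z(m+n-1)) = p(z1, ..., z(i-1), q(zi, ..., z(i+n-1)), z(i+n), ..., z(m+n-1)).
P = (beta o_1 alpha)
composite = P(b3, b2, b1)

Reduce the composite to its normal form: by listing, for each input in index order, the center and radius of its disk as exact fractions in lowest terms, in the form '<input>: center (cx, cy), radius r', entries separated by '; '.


Below beta, radii multiply path by path; the b-disk centers shift.
b3 passes through 2 substitutions, ending at center (1/4, -11/36), radius 1/45
b2 passes through 2 substitutions, ending at center (7/36, -1/4), radius 1/45
b1 passes through 1 substitution, ending at center (1/4, 0), radius 1/12

b1: center (1/4, 0), radius 1/12; b2: center (7/36, -1/4), radius 1/45; b3: center (1/4, -11/36), radius 1/45
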